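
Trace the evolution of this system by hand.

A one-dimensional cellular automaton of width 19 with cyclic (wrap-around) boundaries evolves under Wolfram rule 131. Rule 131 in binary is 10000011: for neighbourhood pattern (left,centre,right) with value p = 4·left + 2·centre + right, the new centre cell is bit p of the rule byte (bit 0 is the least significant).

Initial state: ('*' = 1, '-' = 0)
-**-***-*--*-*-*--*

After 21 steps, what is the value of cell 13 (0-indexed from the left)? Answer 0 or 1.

step 0: -**-***-*--*-*-*--*
step 1: -----*----*------*-
step 2: *****--***--*****--
step 3: -***--*-*--*-***--*
step 4: --*--*----*---*--*-
step 5: **--*--***--**--*--
step 6: ---*--*-*--*---*--*
step 7: -**--*----*--**--*-
step 8: *---*--***--*---*--
step 9: --**--*-*--*--**--*
step 10: -*---*----*--*---*-
step 11: *--**--***--*--**--
step 12: --*---*-*--*--*---*
step 13: -*--**----*--*--**-
step 14: *--*---***--*--*---
step 15: --*--**-*--*--*--**
step 16: -*--*-----*--*--*--
step 17: *--*--****--*--*--*
step 18: --*--*-**--*--*--*-
step 19: **--*-----*--*--*--
step 20: ---*--****--*--*--*
step 21: -**--*-**--*--*--*-

0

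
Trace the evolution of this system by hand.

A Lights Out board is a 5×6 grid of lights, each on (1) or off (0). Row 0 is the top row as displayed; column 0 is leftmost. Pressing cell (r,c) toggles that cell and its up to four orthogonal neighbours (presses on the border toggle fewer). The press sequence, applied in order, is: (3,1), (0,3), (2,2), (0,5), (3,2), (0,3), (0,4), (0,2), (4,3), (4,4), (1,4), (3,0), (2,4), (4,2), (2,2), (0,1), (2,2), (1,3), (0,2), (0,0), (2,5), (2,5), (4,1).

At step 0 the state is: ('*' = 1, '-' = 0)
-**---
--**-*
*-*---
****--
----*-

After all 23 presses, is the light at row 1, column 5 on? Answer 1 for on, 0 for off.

1

step 0: -**---
--**-*
*-*---
****--
----*-
step 1: -**---
--**-*
***---
---*--
-*--*-
step 2: -*-**-
--*--*
***---
---*--
-*--*-
step 3: -*-**-
-----*
*--*--
--**--
-*--*-
step 4: -*-*-*
------
*--*--
--**--
-*--*-
step 5: -*-*-*
------
*-**--
-*----
-**-*-
step 6: -**-**
---*--
*-**--
-*----
-**-*-
step 7: -***--
---**-
*-**--
-*----
-**-*-
step 8: ------
--***-
*-**--
-*----
-**-*-
step 9: ------
--***-
*-**--
-*-*--
-*-*--
step 10: ------
--***-
*-**--
-*-**-
-*--**
step 11: ----*-
--*--*
*-***-
-*-**-
-*--**
step 12: ----*-
--*--*
--***-
*--**-
**--**
step 13: ----*-
--*-**
--*--*
*--*--
**--**
step 14: ----*-
--*-**
--*--*
*-**--
*-****
step 15: ----*-
----**
-*-*-*
*--*--
*-****
step 16: ***-*-
-*--**
-*-*-*
*--*--
*-****
step 17: ***-*-
-**-**
--*--*
*-**--
*-****
step 18: *****-
-*-*-*
--**-*
*-**--
*-****
step 19: *---*-
-***-*
--**-*
*-**--
*-****
step 20: -*--*-
****-*
--**-*
*-**--
*-****
step 21: -*--*-
****--
--***-
*-**-*
*-****
step 22: -*--*-
****-*
--**-*
*-**--
*-****
step 23: -*--*-
****-*
--**-*
****--
-*-***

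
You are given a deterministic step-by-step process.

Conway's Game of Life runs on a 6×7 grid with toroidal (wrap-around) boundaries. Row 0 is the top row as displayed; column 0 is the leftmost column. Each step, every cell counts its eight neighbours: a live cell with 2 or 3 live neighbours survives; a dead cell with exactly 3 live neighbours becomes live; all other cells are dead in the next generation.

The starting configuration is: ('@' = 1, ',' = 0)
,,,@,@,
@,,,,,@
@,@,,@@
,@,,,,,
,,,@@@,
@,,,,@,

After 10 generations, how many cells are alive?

23

gen 0: ,,,@,@,
@,,,,,@
@,@,,@@
,@,,,,,
,,,@@@,
@,,,,@,
gen 1: @,,,@@,
@@,,@,,
,,,,,@,
@@@@,,,
,,,,@@@
,,,@,@,
gen 2: @@,@,@,
@@,,@,,
,,,@@,@
@@@@,,,
@@,,,@@
,,,@,,,
gen 3: @@,@,,@
,@,,,,,
,,,,@@@
,,,@,,,
,,,@@,@
,,,,,@,
gen 4: @@@,,,@
,@@,@,,
,,,,@@,
,,,@,,@
,,,@@@,
,,@@,@,
gen 5: @,,,@@@
,,@,@,@
,,@,@@,
,,,@,,@
,,,,,@@
@,,,,@,
gen 6: @@,@@,,
@@,,,,,
,,@,@,@
,,,@,,@
@,,,@@,
@,,,,,,
gen 7: ,,@,,,@
,,,,@@@
,@@@,@@
@,,@,,@
@,,,@@,
@,,@,@,
gen 8: @,,@,,,
,@,,@,,
,@@@,,,
,,,@,,,
@@,@,@,
@@,@,@,
gen 9: @,,@,,@
@@,,@,,
,@,@@,,
@,,@,,,
@@,@,,,
,,,@,,,
gen 10: @@@@@,@
,@,,@@@
,@,@@,,
@,,@,,,
@@,@@,,
,@,@@,@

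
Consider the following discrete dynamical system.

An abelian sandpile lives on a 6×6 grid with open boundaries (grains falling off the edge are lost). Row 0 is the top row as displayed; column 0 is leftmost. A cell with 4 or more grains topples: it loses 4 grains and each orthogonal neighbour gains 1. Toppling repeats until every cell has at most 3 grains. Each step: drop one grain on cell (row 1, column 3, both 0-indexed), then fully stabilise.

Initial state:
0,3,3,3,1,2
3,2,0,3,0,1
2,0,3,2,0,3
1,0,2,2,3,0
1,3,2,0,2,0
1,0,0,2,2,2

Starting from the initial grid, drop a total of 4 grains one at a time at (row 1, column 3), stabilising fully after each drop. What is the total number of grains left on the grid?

step 0: 0,3,3,3,1,2
3,2,0,3,0,1
2,0,3,2,0,3
1,0,2,2,3,0
1,3,2,0,2,0
1,0,0,2,2,2
step 1: 1,0,1,1,2,2
3,3,2,1,1,1
2,0,3,3,0,3
1,0,2,2,3,0
1,3,2,0,2,0
1,0,0,2,2,2
step 2: 1,0,1,1,2,2
3,3,2,2,1,1
2,0,3,3,0,3
1,0,2,2,3,0
1,3,2,0,2,0
1,0,0,2,2,2
step 3: 1,0,1,1,2,2
3,3,2,3,1,1
2,0,3,3,0,3
1,0,2,2,3,0
1,3,2,0,2,0
1,0,0,2,2,2
step 4: 2,1,2,2,2,2
0,1,1,2,2,1
3,2,1,1,1,3
1,0,3,3,3,0
1,3,2,0,2,0
1,0,0,2,2,2

54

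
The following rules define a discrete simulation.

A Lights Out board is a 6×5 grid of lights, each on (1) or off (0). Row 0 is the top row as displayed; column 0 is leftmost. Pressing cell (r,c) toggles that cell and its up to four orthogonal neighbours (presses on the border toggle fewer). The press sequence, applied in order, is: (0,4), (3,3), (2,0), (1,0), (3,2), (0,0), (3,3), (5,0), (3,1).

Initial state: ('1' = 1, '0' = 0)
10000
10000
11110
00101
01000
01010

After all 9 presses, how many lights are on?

gen 0: 10000
10000
11110
00101
01000
01010
gen 1: 10011
10001
11110
00101
01000
01010
gen 2: 10011
10001
11100
00010
01010
01010
gen 3: 10011
00001
00100
10010
01010
01010
gen 4: 00011
11001
10100
10010
01010
01010
gen 5: 00011
11001
10000
11100
01110
01010
gen 6: 11011
01001
10000
11100
01110
01010
gen 7: 11011
01001
10010
11011
01100
01010
gen 8: 11011
01001
10010
11011
11100
10010
gen 9: 11011
01001
11010
00111
10100
10010

16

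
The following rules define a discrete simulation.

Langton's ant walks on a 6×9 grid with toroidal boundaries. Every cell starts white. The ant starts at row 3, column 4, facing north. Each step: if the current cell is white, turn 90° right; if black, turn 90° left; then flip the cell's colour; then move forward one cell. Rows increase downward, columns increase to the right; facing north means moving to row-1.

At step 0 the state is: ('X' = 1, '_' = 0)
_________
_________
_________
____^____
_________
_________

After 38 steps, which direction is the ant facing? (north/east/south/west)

north

[0] _________
_________
_________
____^____
_________
_________
[1] _________
_________
_________
____X>___
_________
_________
[2] _________
_________
_________
____XX___
_____v___
_________
[3] _________
_________
_________
____XX___
____<X___
_________
[4] _________
_________
_________
____^X___
____XX___
_________
[5] _________
_________
_________
___<_X___
____XX___
_________
[6] _________
_________
___^_____
___X_X___
____XX___
_________
[7] _________
_________
___X>____
___X_X___
____XX___
_________
[8] _________
_________
___XX____
___XvX___
____XX___
_________
[9] _________
_________
___XX____
___<XX___
____XX___
_________
[10] _________
_________
___XX____
____XX___
___vXX___
_________
[11] _________
_________
___XX____
____XX___
__<XXX___
_________
[12] _________
_________
___XX____
__^_XX___
__XXXX___
_________
[13] _________
_________
___XX____
__X>XX___
__XXXX___
_________
[14] _________
_________
___XX____
__XXXX___
__XvXX___
_________
[15] _________
_________
___XX____
__XXXX___
__X_>X___
_________
[16] _________
_________
___XX____
__XX^X___
__X__X___
_________
[17] _________
_________
___XX____
__X<_X___
__X__X___
_________
[18] _________
_________
___XX____
__X__X___
__Xv_X___
_________
[19] _________
_________
___XX____
__X__X___
__<X_X___
_________
[20] _________
_________
___XX____
__X__X___
___X_X___
__v______
[21] _________
_________
___XX____
__X__X___
___X_X___
_<X______
[22] _________
_________
___XX____
__X__X___
_^_X_X___
_XX______
[23] _________
_________
___XX____
__X__X___
_X>X_X___
_XX______
[24] _________
_________
___XX____
__X__X___
_XXX_X___
_Xv______
[25] _________
_________
___XX____
__X__X___
_XXX_X___
_X_>_____
[26] ___v_____
_________
___XX____
__X__X___
_XXX_X___
_X_X_____
[27] __<X_____
_________
___XX____
__X__X___
_XXX_X___
_X_X_____
[28] __XX_____
_________
___XX____
__X__X___
_XXX_X___
_X^X_____
[29] __XX_____
_________
___XX____
__X__X___
_XXX_X___
_XX>_____
[30] __XX_____
_________
___XX____
__X__X___
_XX^_X___
_XX______
[31] __XX_____
_________
___XX____
__X__X___
_X<__X___
_XX______
[32] __XX_____
_________
___XX____
__X__X___
_X___X___
_Xv______
[33] __XX_____
_________
___XX____
__X__X___
_X___X___
_X_>_____
[34] __Xv_____
_________
___XX____
__X__X___
_X___X___
_X_X_____
[35] __X_>____
_________
___XX____
__X__X___
_X___X___
_X_X_____
[36] __X_X____
____v____
___XX____
__X__X___
_X___X___
_X_X_____
[37] __X_X____
___<X____
___XX____
__X__X___
_X___X___
_X_X_____
[38] __X^X____
___XX____
___XX____
__X__X___
_X___X___
_X_X_____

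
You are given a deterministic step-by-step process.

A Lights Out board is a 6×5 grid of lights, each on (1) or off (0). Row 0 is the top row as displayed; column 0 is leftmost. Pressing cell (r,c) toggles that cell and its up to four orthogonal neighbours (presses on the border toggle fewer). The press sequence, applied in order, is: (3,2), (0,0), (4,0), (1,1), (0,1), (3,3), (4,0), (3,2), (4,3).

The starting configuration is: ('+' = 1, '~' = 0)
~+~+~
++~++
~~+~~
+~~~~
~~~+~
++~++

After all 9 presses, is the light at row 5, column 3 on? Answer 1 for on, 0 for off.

0

t=0: ~+~+~
++~++
~~+~~
+~~~~
~~~+~
++~++
t=1: ~+~+~
++~++
~~~~~
++++~
~~++~
++~++
t=2: +~~+~
~+~++
~~~~~
++++~
~~++~
++~++
t=3: +~~+~
~+~++
~~~~~
~+++~
++++~
~+~++
t=4: ++~+~
+~+++
~+~~~
~+++~
++++~
~+~++
t=5: ~~++~
+++++
~+~~~
~+++~
++++~
~+~++
t=6: ~~++~
+++++
~+~+~
~+~~+
+++~~
~+~++
t=7: ~~++~
+++++
~+~+~
++~~+
~~+~~
++~++
t=8: ~~++~
+++++
~+++~
+~+++
~~~~~
++~++
t=9: ~~++~
+++++
~+++~
+~+~+
~~+++
++~~+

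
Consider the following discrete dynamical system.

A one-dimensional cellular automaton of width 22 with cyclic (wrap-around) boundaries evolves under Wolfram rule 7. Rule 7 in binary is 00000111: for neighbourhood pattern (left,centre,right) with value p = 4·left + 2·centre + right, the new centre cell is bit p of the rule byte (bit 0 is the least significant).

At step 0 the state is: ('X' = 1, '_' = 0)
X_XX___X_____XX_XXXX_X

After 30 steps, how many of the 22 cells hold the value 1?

13

step 0: X_XX___X_____XX_XXXX_X
step 1: _____XXX_XXXX_________
step 2: XXXXX_________XXXXXXXX
step 3: ______XXXXXXXX________
step 4: XXXXXX_________XXXXXXX
step 5: _______XXXXXXXX_______
step 6: XXXXXXX_________XXXXXX
step 7: ________XXXXXXXX______
step 8: XXXXXXXX_________XXXXX
step 9: _________XXXXXXXX_____
step 10: XXXXXXXXX_________XXXX
step 11: __________XXXXXXXX____
step 12: XXXXXXXXXX_________XXX
step 13: ___________XXXXXXXX___
step 14: XXXXXXXXXXX_________XX
step 15: ____________XXXXXXXX__
step 16: XXXXXXXXXXXX_________X
step 17: _____________XXXXXXXX_
step 18: XXXXXXXXXXXXX_________
step 19: ______________XXXXXXXX
step 20: _XXXXXXXXXXXXX________
step 21: X______________XXXXXXX
step 22: __XXXXXXXXXXXXX_______
step 23: XX______________XXXXXX
step 24: ___XXXXXXXXXXXXX______
step 25: XXX______________XXXXX
step 26: ____XXXXXXXXXXXXX_____
step 27: XXXX______________XXXX
step 28: _____XXXXXXXXXXXXX____
step 29: XXXXX______________XXX
step 30: ______XXXXXXXXXXXXX___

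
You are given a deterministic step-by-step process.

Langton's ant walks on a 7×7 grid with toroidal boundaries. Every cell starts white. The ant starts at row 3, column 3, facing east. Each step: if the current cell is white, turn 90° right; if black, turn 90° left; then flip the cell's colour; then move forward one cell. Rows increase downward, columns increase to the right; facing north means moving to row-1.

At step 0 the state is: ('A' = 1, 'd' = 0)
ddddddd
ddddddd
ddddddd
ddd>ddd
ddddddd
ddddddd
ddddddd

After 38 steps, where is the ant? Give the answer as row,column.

k=0  ddddddd
ddddddd
ddddddd
ddd>ddd
ddddddd
ddddddd
ddddddd
k=1  ddddddd
ddddddd
ddddddd
dddAddd
dddvddd
ddddddd
ddddddd
k=2  ddddddd
ddddddd
ddddddd
dddAddd
dd<Addd
ddddddd
ddddddd
k=3  ddddddd
ddddddd
ddddddd
dd^Addd
ddAAddd
ddddddd
ddddddd
k=4  ddddddd
ddddddd
ddddddd
ddA>ddd
ddAAddd
ddddddd
ddddddd
k=5  ddddddd
ddddddd
ddd^ddd
ddAdddd
ddAAddd
ddddddd
ddddddd
k=6  ddddddd
ddddddd
dddA>dd
ddAdddd
ddAAddd
ddddddd
ddddddd
k=7  ddddddd
ddddddd
dddAAdd
ddAdvdd
ddAAddd
ddddddd
ddddddd
k=8  ddddddd
ddddddd
dddAAdd
ddA<Add
ddAAddd
ddddddd
ddddddd
k=9  ddddddd
ddddddd
ddd^Add
ddAAAdd
ddAAddd
ddddddd
ddddddd
k=10  ddddddd
ddddddd
dd<dAdd
ddAAAdd
ddAAddd
ddddddd
ddddddd
k=11  ddddddd
dd^dddd
ddAdAdd
ddAAAdd
ddAAddd
ddddddd
ddddddd
k=12  ddddddd
ddA>ddd
ddAdAdd
ddAAAdd
ddAAddd
ddddddd
ddddddd
k=13  ddddddd
ddAAddd
ddAvAdd
ddAAAdd
ddAAddd
ddddddd
ddddddd
k=14  ddddddd
ddAAddd
dd<AAdd
ddAAAdd
ddAAddd
ddddddd
ddddddd
k=15  ddddddd
ddAAddd
dddAAdd
ddvAAdd
ddAAddd
ddddddd
ddddddd
k=16  ddddddd
ddAAddd
dddAAdd
ddd>Add
ddAAddd
ddddddd
ddddddd
k=17  ddddddd
ddAAddd
ddd^Add
ddddAdd
ddAAddd
ddddddd
ddddddd
k=18  ddddddd
ddAAddd
dd<dAdd
ddddAdd
ddAAddd
ddddddd
ddddddd
k=19  ddddddd
dd^Addd
ddAdAdd
ddddAdd
ddAAddd
ddddddd
ddddddd
k=20  ddddddd
d<dAddd
ddAdAdd
ddddAdd
ddAAddd
ddddddd
ddddddd
k=21  d^ddddd
dAdAddd
ddAdAdd
ddddAdd
ddAAddd
ddddddd
ddddddd
k=22  dA>dddd
dAdAddd
ddAdAdd
ddddAdd
ddAAddd
ddddddd
ddddddd
k=23  dAAdddd
dAvAddd
ddAdAdd
ddddAdd
ddAAddd
ddddddd
ddddddd
k=24  dAAdddd
d<AAddd
ddAdAdd
ddddAdd
ddAAddd
ddddddd
ddddddd
k=25  dAAdddd
ddAAddd
dvAdAdd
ddddAdd
ddAAddd
ddddddd
ddddddd
k=26  dAAdddd
ddAAddd
<AAdAdd
ddddAdd
ddAAddd
ddddddd
ddddddd
k=27  dAAdddd
^dAAddd
AAAdAdd
ddddAdd
ddAAddd
ddddddd
ddddddd
k=28  dAAdddd
A>AAddd
AAAdAdd
ddddAdd
ddAAddd
ddddddd
ddddddd
k=29  dAAdddd
AAAAddd
AvAdAdd
ddddAdd
ddAAddd
ddddddd
ddddddd
k=30  dAAdddd
AAAAddd
Ad>dAdd
ddddAdd
ddAAddd
ddddddd
ddddddd
k=31  dAAdddd
AA^Addd
AdddAdd
ddddAdd
ddAAddd
ddddddd
ddddddd
k=32  dAAdddd
A<dAddd
AdddAdd
ddddAdd
ddAAddd
ddddddd
ddddddd
k=33  dAAdddd
AddAddd
AvddAdd
ddddAdd
ddAAddd
ddddddd
ddddddd
k=34  dAAdddd
AddAddd
<AddAdd
ddddAdd
ddAAddd
ddddddd
ddddddd
k=35  dAAdddd
AddAddd
dAddAdd
vdddAdd
ddAAddd
ddddddd
ddddddd
k=36  dAAdddd
AddAddd
dAddAdd
AdddAd<
ddAAddd
ddddddd
ddddddd
k=37  dAAdddd
AddAddd
dAddAd^
AdddAdA
ddAAddd
ddddddd
ddddddd
k=38  dAAdddd
AddAddd
>AddAdA
AdddAdA
ddAAddd
ddddddd
ddddddd

2,0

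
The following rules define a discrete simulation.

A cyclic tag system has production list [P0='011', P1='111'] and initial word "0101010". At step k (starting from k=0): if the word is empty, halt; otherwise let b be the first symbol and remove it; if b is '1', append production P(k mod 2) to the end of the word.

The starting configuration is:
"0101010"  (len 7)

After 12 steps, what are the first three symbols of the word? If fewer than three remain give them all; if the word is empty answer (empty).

t=0: "0101010"  (len 7)
t=1: "101010"  (len 6)
t=2: "01010111"  (len 8)
t=3: "1010111"  (len 7)
t=4: "010111111"  (len 9)
t=5: "10111111"  (len 8)
t=6: "0111111111"  (len 10)
t=7: "111111111"  (len 9)
t=8: "11111111111"  (len 11)
t=9: "1111111111011"  (len 13)
t=10: "111111111011111"  (len 15)
t=11: "11111111011111011"  (len 17)
t=12: "1111111011111011111"  (len 19)

111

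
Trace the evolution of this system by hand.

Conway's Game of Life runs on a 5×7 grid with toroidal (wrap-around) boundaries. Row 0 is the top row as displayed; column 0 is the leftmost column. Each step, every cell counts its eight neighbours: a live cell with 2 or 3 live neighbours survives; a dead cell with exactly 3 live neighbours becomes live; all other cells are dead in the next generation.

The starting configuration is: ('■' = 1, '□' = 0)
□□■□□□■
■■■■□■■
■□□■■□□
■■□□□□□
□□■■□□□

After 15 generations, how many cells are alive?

[0] □□■□□□■
■■■■□■■
■□□■■□□
■■□□□□□
□□■■□□□
[1] □□□□■■■
□□□□□■□
□□□■■■□
■■□□■□□
■□■■□□□
[2] □□□■■■■
□□□■□□□
□□□■□■■
■■□□□■■
■□■■□□□
[3] □□□□□■■
□□■■□□□
□□■□□■□
□■□■□■□
□□■■□□□
[4] □□□□■□□
□□■■■■■
□■□□□□□
□■□■□□□
□□■■□■■
[5] □□□□□□□
□□■■■■□
■■□□□■□
■■□■■□□
□□■■□■□
[6] □□□□□■□
□■■■■■■
■□□□□■□
■□□■□■□
□■■■□□□
[7] ■□□□□■■
■■■■□□□
■□□□□□□
■□□■□□□
□■■■□□■
[8] □□□□■■□
□□■□□□□
■□□■□□■
■□□■□□■
□■■■■■□
[9] □■□□□■□
□□□■■■■
■■■■□□■
□□□□□□□
■■■□□□□
[10] □■□■□■□
□□□■□□□
■■■■□□■
□□□■□□■
■■■□□□□
[11] ■■□■■□□
□□□■□□■
■■□■■□■
□□□■□□■
■■□■■□■
[12] □■□□□□□
□□□□□□■
□□□■■□■
□□□□□□□
□■□□□□■
[13] □□□□□□□
■□□□□■□
□□□□□■□
■□□□□■□
■□□□□□□
[14] □□□□□□■
□□□□□□■
□□□□■■□
□□□□□□□
□□□□□□■
[15] ■□□□□■■
□□□□□□■
□□□□□■□
□□□□□■□
□□□□□□□

6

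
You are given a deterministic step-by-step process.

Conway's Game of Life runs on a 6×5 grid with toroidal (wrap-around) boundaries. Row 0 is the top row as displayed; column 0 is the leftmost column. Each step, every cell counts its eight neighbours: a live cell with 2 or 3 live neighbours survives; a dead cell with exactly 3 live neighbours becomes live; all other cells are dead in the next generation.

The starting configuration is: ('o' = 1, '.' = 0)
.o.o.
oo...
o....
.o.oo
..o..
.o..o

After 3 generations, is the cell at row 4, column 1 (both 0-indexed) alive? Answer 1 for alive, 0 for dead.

step 0: .o.o.
oo...
o....
.o.oo
..o..
.o..o
step 1: .o..o
ooo.o
..o..
ooooo
.oo.o
oo.o.
step 2: .....
..o.o
.....
....o
.....
...o.
step 3: ...o.
.....
...o.
.....
.....
.....

0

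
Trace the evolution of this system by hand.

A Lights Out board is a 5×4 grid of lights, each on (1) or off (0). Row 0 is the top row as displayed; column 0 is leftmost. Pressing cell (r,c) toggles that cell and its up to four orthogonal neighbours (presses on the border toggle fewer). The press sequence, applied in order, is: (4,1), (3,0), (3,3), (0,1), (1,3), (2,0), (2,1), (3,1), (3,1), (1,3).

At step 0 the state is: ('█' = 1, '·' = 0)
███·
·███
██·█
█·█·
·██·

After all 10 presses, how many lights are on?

0) ███·
·███
██·█
█·█·
·██·
1) ███·
·███
██·█
███·
█···
2) ███·
·███
·█·█
··█·
····
3) ███·
·███
·█··
···█
···█
4) ····
··██
·█··
···█
···█
5) ···█
····
·█·█
···█
···█
6) ···█
█···
█··█
█··█
···█
7) ···█
██··
·███
██·█
···█
8) ···█
██··
··██
··██
·█·█
9) ···█
██··
·███
██·█
···█
10) ····
████
·██·
██·█
···█

10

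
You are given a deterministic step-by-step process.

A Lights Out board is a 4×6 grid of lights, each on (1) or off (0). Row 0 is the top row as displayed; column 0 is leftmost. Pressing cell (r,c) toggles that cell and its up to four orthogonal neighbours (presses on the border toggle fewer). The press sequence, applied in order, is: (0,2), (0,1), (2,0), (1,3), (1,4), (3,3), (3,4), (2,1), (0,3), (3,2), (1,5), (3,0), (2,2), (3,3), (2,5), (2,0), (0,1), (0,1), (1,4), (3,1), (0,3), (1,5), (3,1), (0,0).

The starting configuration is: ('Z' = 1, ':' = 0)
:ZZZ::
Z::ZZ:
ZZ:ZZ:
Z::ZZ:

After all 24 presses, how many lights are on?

12

0) :ZZZ::
Z::ZZ:
ZZ:ZZ:
Z::ZZ:
1) ::::::
Z:ZZZ:
ZZ:ZZ:
Z::ZZ:
2) ZZZ:::
ZZZZZ:
ZZ:ZZ:
Z::ZZ:
3) ZZZ:::
:ZZZZ:
:::ZZ:
:::ZZ:
4) ZZZZ::
:Z::::
::::Z:
:::ZZ:
5) ZZZZZ:
:Z:ZZZ
::::::
:::ZZ:
6) ZZZZZ:
:Z:ZZZ
:::Z::
::Z:::
7) ZZZZZ:
:Z:ZZZ
:::ZZ:
::ZZZZ
8) ZZZZZ:
:::ZZZ
ZZZZZ:
:ZZZZZ
9) ZZ::::
::::ZZ
ZZZZZ:
:ZZZZZ
10) ZZ::::
::::ZZ
ZZ:ZZ:
::::ZZ
11) ZZ:::Z
::::::
ZZ:ZZZ
::::ZZ
12) ZZ:::Z
::::::
:Z:ZZZ
ZZ::ZZ
13) ZZ:::Z
::Z:::
::Z:ZZ
ZZZ:ZZ
14) ZZ:::Z
::Z:::
::ZZZZ
ZZ:Z:Z
15) ZZ:::Z
::Z::Z
::ZZ::
ZZ:Z::
16) ZZ:::Z
Z:Z::Z
ZZZZ::
:Z:Z::
17) ::Z::Z
ZZZ::Z
ZZZZ::
:Z:Z::
18) ZZ:::Z
Z:Z::Z
ZZZZ::
:Z:Z::
19) ZZ::ZZ
Z:ZZZ:
ZZZZZ:
:Z:Z::
20) ZZ::ZZ
Z:ZZZ:
Z:ZZZ:
Z:ZZ::
21) ZZZZ:Z
Z:Z:Z:
Z:ZZZ:
Z:ZZ::
22) ZZZZ::
Z:Z::Z
Z:ZZZZ
Z:ZZ::
23) ZZZZ::
Z:Z::Z
ZZZZZZ
:Z:Z::
24) ::ZZ::
::Z::Z
ZZZZZZ
:Z:Z::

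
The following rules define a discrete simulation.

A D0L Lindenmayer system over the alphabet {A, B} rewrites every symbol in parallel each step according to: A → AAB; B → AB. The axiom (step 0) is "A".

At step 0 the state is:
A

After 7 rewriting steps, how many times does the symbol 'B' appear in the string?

k=0  A
k=1  AAB
k=2  AABAABAB
k=3  AABAABABAABAABABAABAB
k=4  AABAABABAABAABABAABABAABAABABAABAABABAABABAABAABABAABAB
k=5  AABAABABAABAABABAABABAABAABABAABAABABAABABAABAABABAABABAAB…BAABABAABABAABAABABAABABAABAABABAABAABABAABABAABAABABAABAB  (len 144)
k=6  AABAABABAABAABABAABABAABAABABAABAABABAABABAABAABABAABABAAB…BAABABAABABAABAABABAABABAABAABABAABAABABAABABAABAABABAABAB  (len 377)
k=7  AABAABABAABAABABAABABAABAABABAABAABABAABABAABAABABAABABAAB…BAABABAABABAABAABABAABABAABAABABAABAABABAABABAABAABABAABAB  (len 987)

377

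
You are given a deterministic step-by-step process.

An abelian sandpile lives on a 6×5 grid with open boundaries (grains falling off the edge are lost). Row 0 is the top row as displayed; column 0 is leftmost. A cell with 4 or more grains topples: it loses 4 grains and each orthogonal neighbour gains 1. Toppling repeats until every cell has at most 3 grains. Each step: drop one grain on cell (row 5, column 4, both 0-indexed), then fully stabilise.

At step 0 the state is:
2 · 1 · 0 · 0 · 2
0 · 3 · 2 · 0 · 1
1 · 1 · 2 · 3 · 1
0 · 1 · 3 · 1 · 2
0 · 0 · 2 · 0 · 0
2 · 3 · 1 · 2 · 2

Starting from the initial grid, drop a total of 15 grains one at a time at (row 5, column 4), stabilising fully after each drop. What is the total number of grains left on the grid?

43

gen 0: 2 · 1 · 0 · 0 · 2
0 · 3 · 2 · 0 · 1
1 · 1 · 2 · 3 · 1
0 · 1 · 3 · 1 · 2
0 · 0 · 2 · 0 · 0
2 · 3 · 1 · 2 · 2
gen 1: 2 · 1 · 0 · 0 · 2
0 · 3 · 2 · 0 · 1
1 · 1 · 2 · 3 · 1
0 · 1 · 3 · 1 · 2
0 · 0 · 2 · 0 · 0
2 · 3 · 1 · 2 · 3
gen 2: 2 · 1 · 0 · 0 · 2
0 · 3 · 2 · 0 · 1
1 · 1 · 2 · 3 · 1
0 · 1 · 3 · 1 · 2
0 · 0 · 2 · 0 · 1
2 · 3 · 1 · 3 · 0
gen 3: 2 · 1 · 0 · 0 · 2
0 · 3 · 2 · 0 · 1
1 · 1 · 2 · 3 · 1
0 · 1 · 3 · 1 · 2
0 · 0 · 2 · 0 · 1
2 · 3 · 1 · 3 · 1
gen 4: 2 · 1 · 0 · 0 · 2
0 · 3 · 2 · 0 · 1
1 · 1 · 2 · 3 · 1
0 · 1 · 3 · 1 · 2
0 · 0 · 2 · 0 · 1
2 · 3 · 1 · 3 · 2
gen 5: 2 · 1 · 0 · 0 · 2
0 · 3 · 2 · 0 · 1
1 · 1 · 2 · 3 · 1
0 · 1 · 3 · 1 · 2
0 · 0 · 2 · 0 · 1
2 · 3 · 1 · 3 · 3
gen 6: 2 · 1 · 0 · 0 · 2
0 · 3 · 2 · 0 · 1
1 · 1 · 2 · 3 · 1
0 · 1 · 3 · 1 · 2
0 · 0 · 2 · 1 · 2
2 · 3 · 2 · 0 · 1
gen 7: 2 · 1 · 0 · 0 · 2
0 · 3 · 2 · 0 · 1
1 · 1 · 2 · 3 · 1
0 · 1 · 3 · 1 · 2
0 · 0 · 2 · 1 · 2
2 · 3 · 2 · 0 · 2
gen 8: 2 · 1 · 0 · 0 · 2
0 · 3 · 2 · 0 · 1
1 · 1 · 2 · 3 · 1
0 · 1 · 3 · 1 · 2
0 · 0 · 2 · 1 · 2
2 · 3 · 2 · 0 · 3
gen 9: 2 · 1 · 0 · 0 · 2
0 · 3 · 2 · 0 · 1
1 · 1 · 2 · 3 · 1
0 · 1 · 3 · 1 · 2
0 · 0 · 2 · 1 · 3
2 · 3 · 2 · 1 · 0
gen 10: 2 · 1 · 0 · 0 · 2
0 · 3 · 2 · 0 · 1
1 · 1 · 2 · 3 · 1
0 · 1 · 3 · 1 · 2
0 · 0 · 2 · 1 · 3
2 · 3 · 2 · 1 · 1
gen 11: 2 · 1 · 0 · 0 · 2
0 · 3 · 2 · 0 · 1
1 · 1 · 2 · 3 · 1
0 · 1 · 3 · 1 · 2
0 · 0 · 2 · 1 · 3
2 · 3 · 2 · 1 · 2
gen 12: 2 · 1 · 0 · 0 · 2
0 · 3 · 2 · 0 · 1
1 · 1 · 2 · 3 · 1
0 · 1 · 3 · 1 · 2
0 · 0 · 2 · 1 · 3
2 · 3 · 2 · 1 · 3
gen 13: 2 · 1 · 0 · 0 · 2
0 · 3 · 2 · 0 · 1
1 · 1 · 2 · 3 · 1
0 · 1 · 3 · 1 · 3
0 · 0 · 2 · 2 · 0
2 · 3 · 2 · 2 · 1
gen 14: 2 · 1 · 0 · 0 · 2
0 · 3 · 2 · 0 · 1
1 · 1 · 2 · 3 · 1
0 · 1 · 3 · 1 · 3
0 · 0 · 2 · 2 · 0
2 · 3 · 2 · 2 · 2
gen 15: 2 · 1 · 0 · 0 · 2
0 · 3 · 2 · 0 · 1
1 · 1 · 2 · 3 · 1
0 · 1 · 3 · 1 · 3
0 · 0 · 2 · 2 · 0
2 · 3 · 2 · 2 · 3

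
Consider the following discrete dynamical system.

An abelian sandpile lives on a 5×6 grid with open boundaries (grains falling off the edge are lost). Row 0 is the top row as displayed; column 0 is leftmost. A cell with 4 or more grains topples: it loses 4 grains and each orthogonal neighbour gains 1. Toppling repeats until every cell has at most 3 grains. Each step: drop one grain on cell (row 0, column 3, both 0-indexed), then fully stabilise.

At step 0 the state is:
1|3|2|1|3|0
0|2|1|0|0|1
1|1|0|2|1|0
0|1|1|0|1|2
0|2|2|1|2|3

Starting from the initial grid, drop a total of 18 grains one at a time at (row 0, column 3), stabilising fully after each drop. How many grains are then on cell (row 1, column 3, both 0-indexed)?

3

step 0: 1|3|2|1|3|0
0|2|1|0|0|1
1|1|0|2|1|0
0|1|1|0|1|2
0|2|2|1|2|3
step 1: 1|3|2|2|3|0
0|2|1|0|0|1
1|1|0|2|1|0
0|1|1|0|1|2
0|2|2|1|2|3
step 2: 1|3|2|3|3|0
0|2|1|0|0|1
1|1|0|2|1|0
0|1|1|0|1|2
0|2|2|1|2|3
step 3: 1|3|3|1|0|1
0|2|1|1|1|1
1|1|0|2|1|0
0|1|1|0|1|2
0|2|2|1|2|3
step 4: 1|3|3|2|0|1
0|2|1|1|1|1
1|1|0|2|1|0
0|1|1|0|1|2
0|2|2|1|2|3
step 5: 1|3|3|3|0|1
0|2|1|1|1|1
1|1|0|2|1|0
0|1|1|0|1|2
0|2|2|1|2|3
step 6: 2|0|1|1|1|1
0|3|2|2|1|1
1|1|0|2|1|0
0|1|1|0|1|2
0|2|2|1|2|3
step 7: 2|0|1|2|1|1
0|3|2|2|1|1
1|1|0|2|1|0
0|1|1|0|1|2
0|2|2|1|2|3
step 8: 2|0|1|3|1|1
0|3|2|2|1|1
1|1|0|2|1|0
0|1|1|0|1|2
0|2|2|1|2|3
step 9: 2|0|2|0|2|1
0|3|2|3|1|1
1|1|0|2|1|0
0|1|1|0|1|2
0|2|2|1|2|3
step 10: 2|0|2|1|2|1
0|3|2|3|1|1
1|1|0|2|1|0
0|1|1|0|1|2
0|2|2|1|2|3
step 11: 2|0|2|2|2|1
0|3|2|3|1|1
1|1|0|2|1|0
0|1|1|0|1|2
0|2|2|1|2|3
step 12: 2|0|2|3|2|1
0|3|2|3|1|1
1|1|0|2|1|0
0|1|1|0|1|2
0|2|2|1|2|3
step 13: 2|0|3|1|3|1
0|3|3|0|2|1
1|1|0|3|1|0
0|1|1|0|1|2
0|2|2|1|2|3
step 14: 2|0|3|2|3|1
0|3|3|0|2|1
1|1|0|3|1|0
0|1|1|0|1|2
0|2|2|1|2|3
step 15: 2|0|3|3|3|1
0|3|3|0|2|1
1|1|0|3|1|0
0|1|1|0|1|2
0|2|2|1|2|3
step 16: 2|2|1|2|0|2
1|0|1|2|3|1
1|2|1|3|1|0
0|1|1|0|1|2
0|2|2|1|2|3
step 17: 2|2|1|3|0|2
1|0|1|2|3|1
1|2|1|3|1|0
0|1|1|0|1|2
0|2|2|1|2|3
step 18: 2|2|2|0|1|2
1|0|1|3|3|1
1|2|1|3|1|0
0|1|1|0|1|2
0|2|2|1|2|3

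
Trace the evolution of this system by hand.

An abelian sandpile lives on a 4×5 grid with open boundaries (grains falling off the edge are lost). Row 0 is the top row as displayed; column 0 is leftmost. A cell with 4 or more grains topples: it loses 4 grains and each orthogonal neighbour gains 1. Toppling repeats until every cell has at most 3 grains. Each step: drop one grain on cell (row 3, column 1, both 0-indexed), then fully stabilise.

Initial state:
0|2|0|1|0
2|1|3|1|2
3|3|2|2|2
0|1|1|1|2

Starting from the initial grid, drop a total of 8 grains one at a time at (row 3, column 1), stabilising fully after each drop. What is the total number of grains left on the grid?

34

k=0  0|2|0|1|0
2|1|3|1|2
3|3|2|2|2
0|1|1|1|2
k=1  0|2|0|1|0
2|1|3|1|2
3|3|2|2|2
0|2|1|1|2
k=2  0|2|0|1|0
2|1|3|1|2
3|3|2|2|2
0|3|1|1|2
k=3  0|2|0|1|0
3|2|3|1|2
0|1|3|2|2
2|1|2|1|2
k=4  0|2|0|1|0
3|2|3|1|2
0|1|3|2|2
2|2|2|1|2
k=5  0|2|0|1|0
3|2|3|1|2
0|1|3|2|2
2|3|2|1|2
k=6  0|2|0|1|0
3|2|3|1|2
0|2|3|2|2
3|0|3|1|2
k=7  0|2|0|1|0
3|2|3|1|2
0|2|3|2|2
3|1|3|1|2
k=8  0|2|0|1|0
3|2|3|1|2
0|2|3|2|2
3|2|3|1|2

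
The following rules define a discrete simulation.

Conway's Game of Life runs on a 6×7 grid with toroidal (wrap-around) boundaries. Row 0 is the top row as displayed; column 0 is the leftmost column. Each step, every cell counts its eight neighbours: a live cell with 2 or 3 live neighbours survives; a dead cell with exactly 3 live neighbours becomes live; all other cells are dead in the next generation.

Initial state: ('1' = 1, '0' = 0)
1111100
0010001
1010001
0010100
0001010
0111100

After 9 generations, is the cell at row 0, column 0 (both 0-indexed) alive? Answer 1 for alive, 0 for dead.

0

gen 0: 1111100
0010001
1010001
0010100
0001010
0111100
gen 1: 1000110
0000011
1010011
0110111
0100010
1000010
gen 2: 1000100
0100000
0011000
0011100
0110000
1100010
gen 3: 1000001
0111000
0100100
0000100
1000100
1010001
gen 4: 0001001
0111000
0100100
0001110
1101011
0000010
gen 5: 0001100
1101100
0100010
0101000
1011000
0010010
gen 6: 0100010
1101010
0101000
1101100
0001100
0110000
gen 7: 0000101
1100001
0001001
1100000
1000100
0111100
gen 8: 0000101
0000001
0010001
1100001
1000100
1110100
gen 9: 0101001
1000001
0100011
0100011
0011010
1100101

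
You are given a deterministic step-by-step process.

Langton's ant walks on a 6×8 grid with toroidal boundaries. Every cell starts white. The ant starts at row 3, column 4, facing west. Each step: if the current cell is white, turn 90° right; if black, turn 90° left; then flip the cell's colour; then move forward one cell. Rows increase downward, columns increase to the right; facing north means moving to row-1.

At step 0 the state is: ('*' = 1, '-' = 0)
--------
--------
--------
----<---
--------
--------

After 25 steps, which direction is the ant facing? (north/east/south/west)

north

0) --------
--------
--------
----<---
--------
--------
1) --------
--------
----^---
----*---
--------
--------
2) --------
--------
----*>--
----*---
--------
--------
3) --------
--------
----**--
----*v--
--------
--------
4) --------
--------
----**--
----<*--
--------
--------
5) --------
--------
----**--
-----*--
----v---
--------
6) --------
--------
----**--
-----*--
---<*---
--------
7) --------
--------
----**--
---^-*--
---**---
--------
8) --------
--------
----**--
---*>*--
---**---
--------
9) --------
--------
----**--
---***--
---*v---
--------
10) --------
--------
----**--
---***--
---*->--
--------
11) --------
--------
----**--
---***--
---*-*--
-----v--
12) --------
--------
----**--
---***--
---*-*--
----<*--
13) --------
--------
----**--
---***--
---*^*--
----**--
14) --------
--------
----**--
---***--
---**>--
----**--
15) --------
--------
----**--
---**^--
---**---
----**--
16) --------
--------
----**--
---*<---
---**---
----**--
17) --------
--------
----**--
---*----
---*v---
----**--
18) --------
--------
----**--
---*----
---*->--
----**--
19) --------
--------
----**--
---*----
---*-*--
----*v--
20) --------
--------
----**--
---*----
---*-*--
----*->-
21) ------v-
--------
----**--
---*----
---*-*--
----*-*-
22) -----<*-
--------
----**--
---*----
---*-*--
----*-*-
23) -----**-
--------
----**--
---*----
---*-*--
----*^*-
24) -----**-
--------
----**--
---*----
---*-*--
----**>-
25) -----**-
--------
----**--
---*----
---*-*^-
----**--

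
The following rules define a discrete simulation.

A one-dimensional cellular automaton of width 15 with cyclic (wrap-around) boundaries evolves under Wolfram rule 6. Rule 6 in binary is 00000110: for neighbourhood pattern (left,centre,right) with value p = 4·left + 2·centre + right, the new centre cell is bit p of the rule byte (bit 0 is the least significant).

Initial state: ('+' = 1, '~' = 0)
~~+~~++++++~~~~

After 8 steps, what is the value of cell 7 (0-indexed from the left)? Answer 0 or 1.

[0] ~~+~~++++++~~~~
[1] ~++~+~~~~~~~~~~
[2] +~~~+~~~~~~~~~~
[3] +~~++~~~~~~~~~+
[4] ~~+~~~~~~~~~~+~
[5] ~++~~~~~~~~~++~
[6] +~~~~~~~~~~+~~~
[7] +~~~~~~~~~++~~+
[8] ~~~~~~~~~+~~~+~

0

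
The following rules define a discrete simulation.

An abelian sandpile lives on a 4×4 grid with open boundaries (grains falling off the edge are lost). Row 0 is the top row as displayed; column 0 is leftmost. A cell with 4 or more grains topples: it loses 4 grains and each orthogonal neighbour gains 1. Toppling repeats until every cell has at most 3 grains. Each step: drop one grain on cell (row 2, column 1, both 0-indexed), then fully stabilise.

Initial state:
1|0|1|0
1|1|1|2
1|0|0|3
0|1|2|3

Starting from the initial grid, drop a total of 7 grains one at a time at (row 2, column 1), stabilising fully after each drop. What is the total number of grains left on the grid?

0) 1|0|1|0
1|1|1|2
1|0|0|3
0|1|2|3
1) 1|0|1|0
1|1|1|2
1|1|0|3
0|1|2|3
2) 1|0|1|0
1|1|1|2
1|2|0|3
0|1|2|3
3) 1|0|1|0
1|1|1|2
1|3|0|3
0|1|2|3
4) 1|0|1|0
1|2|1|2
2|0|1|3
0|2|2|3
5) 1|0|1|0
1|2|1|2
2|1|1|3
0|2|2|3
6) 1|0|1|0
1|2|1|2
2|2|1|3
0|2|2|3
7) 1|0|1|0
1|2|1|2
2|3|1|3
0|2|2|3

24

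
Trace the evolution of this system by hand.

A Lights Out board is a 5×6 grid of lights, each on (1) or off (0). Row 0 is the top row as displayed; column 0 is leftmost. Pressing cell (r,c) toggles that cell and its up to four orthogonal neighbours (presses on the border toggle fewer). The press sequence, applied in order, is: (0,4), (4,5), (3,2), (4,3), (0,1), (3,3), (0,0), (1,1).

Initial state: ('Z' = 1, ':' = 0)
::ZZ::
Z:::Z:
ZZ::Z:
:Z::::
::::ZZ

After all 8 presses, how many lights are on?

0) ::ZZ::
Z:::Z:
ZZ::Z:
:Z::::
::::ZZ
1) ::Z:ZZ
Z:::::
ZZ::Z:
:Z::::
::::ZZ
2) ::Z:ZZ
Z:::::
ZZ::Z:
:Z:::Z
::::::
3) ::Z:ZZ
Z:::::
ZZZ:Z:
::ZZ:Z
::Z:::
4) ::Z:ZZ
Z:::::
ZZZ:Z:
::Z::Z
:::ZZ:
5) ZZ::ZZ
ZZ::::
ZZZ:Z:
::Z::Z
:::ZZ:
6) ZZ::ZZ
ZZ::::
ZZZZZ:
:::ZZZ
::::Z:
7) ::::ZZ
:Z::::
ZZZZZ:
:::ZZZ
::::Z:
8) :Z::ZZ
Z:Z:::
Z:ZZZ:
:::ZZZ
::::Z:

13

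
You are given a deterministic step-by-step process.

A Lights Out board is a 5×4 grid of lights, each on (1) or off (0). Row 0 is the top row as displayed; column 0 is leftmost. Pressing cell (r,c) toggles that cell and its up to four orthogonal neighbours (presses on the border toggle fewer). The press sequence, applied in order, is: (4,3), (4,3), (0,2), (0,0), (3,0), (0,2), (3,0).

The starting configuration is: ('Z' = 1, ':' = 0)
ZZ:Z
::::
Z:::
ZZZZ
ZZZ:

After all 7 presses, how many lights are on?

10

k=0  ZZ:Z
::::
Z:::
ZZZZ
ZZZ:
k=1  ZZ:Z
::::
Z:::
ZZZ:
ZZ:Z
k=2  ZZ:Z
::::
Z:::
ZZZZ
ZZZ:
k=3  Z:Z:
::Z:
Z:::
ZZZZ
ZZZ:
k=4  :ZZ:
Z:Z:
Z:::
ZZZZ
ZZZ:
k=5  :ZZ:
Z:Z:
::::
::ZZ
:ZZ:
k=6  :::Z
Z:::
::::
::ZZ
:ZZ:
k=7  :::Z
Z:::
Z:::
ZZZZ
ZZZ:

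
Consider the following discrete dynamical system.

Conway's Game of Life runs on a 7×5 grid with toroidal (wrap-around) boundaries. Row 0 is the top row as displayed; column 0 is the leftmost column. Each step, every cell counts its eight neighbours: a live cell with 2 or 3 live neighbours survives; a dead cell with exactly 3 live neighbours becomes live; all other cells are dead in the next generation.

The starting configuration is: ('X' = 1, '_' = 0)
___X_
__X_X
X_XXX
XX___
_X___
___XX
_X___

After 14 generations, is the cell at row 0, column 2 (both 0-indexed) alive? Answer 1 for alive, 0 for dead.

0

0) ___X_
__X_X
X_XXX
XX___
_X___
___XX
_X___
1) __XX_
XXX__
__X__
___X_
_XX_X
X_X__
__XXX
2) X____
_____
__XX_
_X_X_
XXX_X
X____
____X
3) _____
_____
__XX_
_____
__XXX
___X_
X___X
4) _____
_____
_____
____X
__XXX
X_X__
____X
5) _____
_____
_____
____X
XXX_X
XXX__
_____
6) _____
_____
_____
_X_XX
__X_X
__XXX
_X___
7) _____
_____
_____
X_XXX
_X___
XXX_X
__XX_
8) _____
_____
___XX
XXXXX
_____
X___X
X_XXX
9) ___XX
_____
_X___
XXX__
__X__
XX___
XX_X_
10) X_XXX
_____
XXX__
X_X__
__X__
X___X
_X_X_
11) XXXXX
_____
X_X__
X_XX_
X__XX
XXXXX
_X___
12) XXXXX
_____
__XXX
X_X__
_____
_____
_____
13) XXXXX
_____
_XXXX
_XX_X
_____
_____
XXXXX
14) _____
_____
_X__X
_X__X
_____
XXXXX
_____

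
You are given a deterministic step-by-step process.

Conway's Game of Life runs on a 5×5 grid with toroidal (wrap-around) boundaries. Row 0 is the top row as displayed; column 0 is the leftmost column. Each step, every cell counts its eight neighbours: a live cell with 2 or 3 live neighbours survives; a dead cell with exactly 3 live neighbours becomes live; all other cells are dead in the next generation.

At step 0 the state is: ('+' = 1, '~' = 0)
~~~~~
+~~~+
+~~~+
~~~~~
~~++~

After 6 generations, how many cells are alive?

6

step 0: ~~~~~
+~~~+
+~~~+
~~~~~
~~++~
step 1: ~~~++
+~~~+
+~~~+
~~~++
~~~~~
step 2: +~~++
~~~~~
~~~~~
+~~++
~~~~~
step 3: ~~~~+
~~~~+
~~~~+
~~~~+
~~~~~
step 4: ~~~~~
+~~++
+~~++
~~~~~
~~~~~
step 5: ~~~~+
+~~+~
+~~+~
~~~~+
~~~~~
step 6: ~~~~+
+~~+~
+~~+~
~~~~+
~~~~~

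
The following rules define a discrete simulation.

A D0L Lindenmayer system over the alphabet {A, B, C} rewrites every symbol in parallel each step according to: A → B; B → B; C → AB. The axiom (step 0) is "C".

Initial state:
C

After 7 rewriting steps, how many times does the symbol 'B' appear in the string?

0) C
1) AB
2) BB
3) BB
4) BB
5) BB
6) BB
7) BB

2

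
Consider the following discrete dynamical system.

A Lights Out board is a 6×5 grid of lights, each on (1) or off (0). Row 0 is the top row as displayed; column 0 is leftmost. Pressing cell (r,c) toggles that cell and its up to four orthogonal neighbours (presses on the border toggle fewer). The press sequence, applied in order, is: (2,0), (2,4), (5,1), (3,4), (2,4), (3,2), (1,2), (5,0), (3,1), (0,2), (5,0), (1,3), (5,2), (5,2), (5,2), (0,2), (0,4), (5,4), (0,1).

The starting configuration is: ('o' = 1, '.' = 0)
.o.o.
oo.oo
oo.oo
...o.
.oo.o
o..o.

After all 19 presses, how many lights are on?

step 0: .o.o.
oo.oo
oo.oo
...o.
.oo.o
o..o.
step 1: .o.o.
.o.oo
...oo
o..o.
.oo.o
o..o.
step 2: .o.o.
.o.o.
.....
o..oo
.oo.o
o..o.
step 3: .o.o.
.o.o.
.....
o..oo
..o.o
.ooo.
step 4: .o.o.
.o.o.
....o
o....
..o..
.ooo.
step 5: .o.o.
.o.oo
...o.
o...o
..o..
.ooo.
step 6: .o.o.
.o.oo
..oo.
ooooo
.....
.ooo.
step 7: .ooo.
..o.o
...o.
ooooo
.....
.ooo.
step 8: .ooo.
..o.o
...o.
ooooo
o....
o.oo.
step 9: .ooo.
..o.o
.o.o.
...oo
oo...
o.oo.
step 10: .....
....o
.o.o.
...oo
oo...
o.oo.
step 11: .....
....o
.o.o.
...oo
.o...
.ooo.
step 12: ...o.
..oo.
.o...
...oo
.o...
.ooo.
step 13: ...o.
..oo.
.o...
...oo
.oo..
.....
step 14: ...o.
..oo.
.o...
...oo
.o...
.ooo.
step 15: ...o.
..oo.
.o...
...oo
.oo..
.....
step 16: .oo..
...o.
.o...
...oo
.oo..
.....
step 17: .oooo
...oo
.o...
...oo
.oo..
.....
step 18: .oooo
...oo
.o...
...oo
.oo.o
...oo
step 19: o..oo
.o.oo
.o...
...oo
.oo.o
...oo

14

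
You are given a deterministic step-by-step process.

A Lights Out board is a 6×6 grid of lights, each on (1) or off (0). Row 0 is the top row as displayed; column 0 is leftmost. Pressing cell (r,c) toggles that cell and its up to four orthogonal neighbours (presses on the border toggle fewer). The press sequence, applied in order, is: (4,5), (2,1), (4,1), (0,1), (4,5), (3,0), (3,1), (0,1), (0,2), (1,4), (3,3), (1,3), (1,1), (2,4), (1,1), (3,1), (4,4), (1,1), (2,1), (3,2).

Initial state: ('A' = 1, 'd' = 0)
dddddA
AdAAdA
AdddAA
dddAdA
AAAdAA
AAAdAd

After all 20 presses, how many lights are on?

t=0: dddddA
AdAAdA
AdddAA
dddAdA
AAAdAA
AAAdAd
t=1: dddddA
AdAAdA
AdddAA
dddAdd
AAAddd
AAAdAA
t=2: dddddA
AAAAdA
dAAdAA
dAdAdd
AAAddd
AAAdAA
t=3: dddddA
AAAAdA
dAAdAA
dddAdd
dddddd
AdAdAA
t=4: AAAddA
AdAAdA
dAAdAA
dddAdd
dddddd
AdAdAA
t=5: AAAddA
AdAAdA
dAAdAA
dddAdA
ddddAA
AdAdAd
t=6: AAAddA
AdAAdA
AAAdAA
AAdAdA
AdddAA
AdAdAd
t=7: AAAddA
AdAAdA
AdAdAA
ddAAdA
AAddAA
AdAdAd
t=8: dddddA
AAAAdA
AdAdAA
ddAAdA
AAddAA
AdAdAd
t=9: dAAAdA
AAdAdA
AdAdAA
ddAAdA
AAddAA
AdAdAd
t=10: dAAAAA
AAddAd
AdAddA
ddAAdA
AAddAA
AdAdAd
t=11: dAAAAA
AAddAd
AdAAdA
ddddAA
AAdAAA
AdAdAd
t=12: dAAdAA
AAAAdd
AdAddA
ddddAA
AAdAAA
AdAdAd
t=13: ddAdAA
dddAdd
AAAddA
ddddAA
AAdAAA
AdAdAd
t=14: ddAdAA
dddAAd
AAAAAd
dddddA
AAdAAA
AdAdAd
t=15: dAAdAA
AAAAAd
AdAAAd
dddddA
AAdAAA
AdAdAd
t=16: dAAdAA
AAAAAd
AAAAAd
AAAddA
AddAAA
AdAdAd
t=17: dAAdAA
AAAAAd
AAAAAd
AAAdAA
Addddd
AdAddd
t=18: ddAdAA
dddAAd
AdAAAd
AAAdAA
Addddd
AdAddd
t=19: ddAdAA
dAdAAd
dAdAAd
AdAdAA
Addddd
AdAddd
t=20: ddAdAA
dAdAAd
dAAAAd
AAdAAA
AdAddd
AdAddd

19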